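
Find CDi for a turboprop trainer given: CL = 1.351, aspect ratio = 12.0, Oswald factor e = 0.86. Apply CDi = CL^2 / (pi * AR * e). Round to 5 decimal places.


Step 1: CL^2 = 1.351^2 = 1.825201
Step 2: pi * AR * e = 3.14159 * 12.0 * 0.86 = 32.421236
Step 3: CDi = 1.825201 / 32.421236 = 0.05630

0.05630


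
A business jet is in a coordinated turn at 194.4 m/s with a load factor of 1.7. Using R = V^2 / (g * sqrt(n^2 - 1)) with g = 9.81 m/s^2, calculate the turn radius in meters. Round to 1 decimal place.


Step 1: V^2 = 194.4^2 = 37791.36
Step 2: n^2 - 1 = 1.7^2 - 1 = 1.89
Step 3: sqrt(1.89) = 1.374773
Step 4: R = 37791.36 / (9.81 * 1.374773) = 2802.2 m

2802.2


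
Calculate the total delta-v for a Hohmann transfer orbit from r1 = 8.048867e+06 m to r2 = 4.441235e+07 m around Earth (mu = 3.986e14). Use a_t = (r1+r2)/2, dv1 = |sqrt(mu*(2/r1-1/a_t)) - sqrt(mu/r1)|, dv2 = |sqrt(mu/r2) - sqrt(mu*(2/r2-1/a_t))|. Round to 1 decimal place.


Step 1: Transfer semi-major axis a_t = (8.048867e+06 + 4.441235e+07) / 2 = 2.623061e+07 m
Step 2: v1 (circular at r1) = sqrt(mu/r1) = 7037.22 m/s
Step 3: v_t1 = sqrt(mu*(2/r1 - 1/a_t)) = 9156.91 m/s
Step 4: dv1 = |9156.91 - 7037.22| = 2119.69 m/s
Step 5: v2 (circular at r2) = 2995.83 m/s, v_t2 = 1659.51 m/s
Step 6: dv2 = |2995.83 - 1659.51| = 1336.32 m/s
Step 7: Total delta-v = 2119.69 + 1336.32 = 3456.0 m/s

3456.0


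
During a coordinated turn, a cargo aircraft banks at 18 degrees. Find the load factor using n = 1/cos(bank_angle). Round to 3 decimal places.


Step 1: Convert 18 degrees to radians = 0.314159
Step 2: cos(18 deg) = 0.951057
Step 3: n = 1 / 0.951057 = 1.051

1.051


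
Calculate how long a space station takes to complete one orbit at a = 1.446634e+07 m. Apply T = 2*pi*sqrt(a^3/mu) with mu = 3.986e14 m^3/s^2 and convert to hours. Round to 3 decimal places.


Step 1: a^3 / mu = 3.027443e+21 / 3.986e14 = 7.595191e+06
Step 2: sqrt(7.595191e+06) = 2755.9374 s
Step 3: T = 2*pi * 2755.9374 = 17316.07 s
Step 4: T in hours = 17316.07 / 3600 = 4.810 hours

4.810


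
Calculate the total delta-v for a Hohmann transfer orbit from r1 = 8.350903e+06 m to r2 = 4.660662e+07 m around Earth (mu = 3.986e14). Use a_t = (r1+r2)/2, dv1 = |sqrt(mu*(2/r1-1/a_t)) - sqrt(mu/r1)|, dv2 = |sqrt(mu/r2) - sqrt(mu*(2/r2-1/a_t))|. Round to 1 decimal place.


Step 1: Transfer semi-major axis a_t = (8.350903e+06 + 4.660662e+07) / 2 = 2.747876e+07 m
Step 2: v1 (circular at r1) = sqrt(mu/r1) = 6908.79 m/s
Step 3: v_t1 = sqrt(mu*(2/r1 - 1/a_t)) = 8997.61 m/s
Step 4: dv1 = |8997.61 - 6908.79| = 2088.82 m/s
Step 5: v2 (circular at r2) = 2924.45 m/s, v_t2 = 1612.18 m/s
Step 6: dv2 = |2924.45 - 1612.18| = 1312.28 m/s
Step 7: Total delta-v = 2088.82 + 1312.28 = 3401.1 m/s

3401.1


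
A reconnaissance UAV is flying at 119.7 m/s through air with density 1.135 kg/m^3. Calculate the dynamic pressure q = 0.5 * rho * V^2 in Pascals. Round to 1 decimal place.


Step 1: V^2 = 119.7^2 = 14328.09
Step 2: q = 0.5 * 1.135 * 14328.09
Step 3: q = 8131.2 Pa

8131.2


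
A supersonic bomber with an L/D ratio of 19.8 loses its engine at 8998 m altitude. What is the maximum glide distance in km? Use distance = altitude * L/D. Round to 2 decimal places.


Step 1: Glide distance = altitude * L/D = 8998 * 19.8 = 178160.4 m
Step 2: Convert to km: 178160.4 / 1000 = 178.16 km

178.16


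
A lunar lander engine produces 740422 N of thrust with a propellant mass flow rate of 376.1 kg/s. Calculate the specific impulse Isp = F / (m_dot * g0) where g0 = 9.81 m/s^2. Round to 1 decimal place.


Step 1: m_dot * g0 = 376.1 * 9.81 = 3689.54
Step 2: Isp = 740422 / 3689.54 = 200.7 s

200.7


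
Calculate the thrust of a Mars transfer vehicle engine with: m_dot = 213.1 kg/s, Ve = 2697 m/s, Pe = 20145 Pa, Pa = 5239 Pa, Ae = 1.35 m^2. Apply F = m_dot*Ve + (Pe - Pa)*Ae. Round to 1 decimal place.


Step 1: Momentum thrust = m_dot * Ve = 213.1 * 2697 = 574730.7 N
Step 2: Pressure thrust = (Pe - Pa) * Ae = (20145 - 5239) * 1.35 = 20123.10 N
Step 3: Total thrust F = 574730.7 + 20123.10 = 594853.8 N

594853.8


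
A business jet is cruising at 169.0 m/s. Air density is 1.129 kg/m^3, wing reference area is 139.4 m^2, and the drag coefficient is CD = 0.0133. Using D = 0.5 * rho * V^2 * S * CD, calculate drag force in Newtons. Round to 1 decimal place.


Step 1: Dynamic pressure q = 0.5 * 1.129 * 169.0^2 = 16122.6845 Pa
Step 2: Drag D = q * S * CD = 16122.6845 * 139.4 * 0.0133
Step 3: D = 29891.8 N

29891.8


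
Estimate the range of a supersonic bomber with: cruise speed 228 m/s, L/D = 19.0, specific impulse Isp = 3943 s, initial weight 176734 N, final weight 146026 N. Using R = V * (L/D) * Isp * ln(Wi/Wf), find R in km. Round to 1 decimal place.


Step 1: Coefficient = V * (L/D) * Isp = 228 * 19.0 * 3943 = 17081076.0 m
Step 2: Wi/Wf = 176734 / 146026 = 1.210291
Step 3: ln(1.210291) = 0.190861
Step 4: R = 17081076.0 * 0.190861 = 3260112.8 m = 3260.1 km

3260.1


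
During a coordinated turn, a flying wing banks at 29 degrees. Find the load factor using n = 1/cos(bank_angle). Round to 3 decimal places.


Step 1: Convert 29 degrees to radians = 0.506145
Step 2: cos(29 deg) = 0.87462
Step 3: n = 1 / 0.87462 = 1.143

1.143


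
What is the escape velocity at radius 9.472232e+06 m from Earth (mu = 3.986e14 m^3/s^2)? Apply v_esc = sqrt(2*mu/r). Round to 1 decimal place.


Step 1: 2*mu/r = 2 * 3.986e14 / 9.472232e+06 = 84161789.9562
Step 2: v_esc = sqrt(84161789.9562) = 9174.0 m/s

9174.0


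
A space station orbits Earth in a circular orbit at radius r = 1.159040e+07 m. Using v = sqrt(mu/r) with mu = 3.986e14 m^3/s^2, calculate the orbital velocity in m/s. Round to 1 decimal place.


Step 1: mu / r = 3.986e14 / 1.159040e+07 = 34390530.0939
Step 2: v = sqrt(34390530.0939) = 5864.3 m/s

5864.3


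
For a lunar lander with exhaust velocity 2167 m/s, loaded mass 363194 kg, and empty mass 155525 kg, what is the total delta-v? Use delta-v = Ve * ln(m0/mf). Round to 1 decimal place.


Step 1: Mass ratio m0/mf = 363194 / 155525 = 2.335277
Step 2: ln(2.335277) = 0.848131
Step 3: delta-v = 2167 * 0.848131 = 1837.9 m/s

1837.9


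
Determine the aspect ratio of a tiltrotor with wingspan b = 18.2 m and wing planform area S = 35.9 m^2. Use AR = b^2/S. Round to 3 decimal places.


Step 1: b^2 = 18.2^2 = 331.24
Step 2: AR = 331.24 / 35.9 = 9.227

9.227


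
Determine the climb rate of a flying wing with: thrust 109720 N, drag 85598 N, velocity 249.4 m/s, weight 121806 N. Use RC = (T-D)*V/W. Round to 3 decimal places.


Step 1: Excess thrust = T - D = 109720 - 85598 = 24122 N
Step 2: Excess power = 24122 * 249.4 = 6016026.8 W
Step 3: RC = 6016026.8 / 121806 = 49.390 m/s

49.390


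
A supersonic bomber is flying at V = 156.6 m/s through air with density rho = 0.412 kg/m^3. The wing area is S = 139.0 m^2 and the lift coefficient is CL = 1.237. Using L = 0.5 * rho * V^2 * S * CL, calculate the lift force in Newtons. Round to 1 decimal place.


Step 1: Calculate dynamic pressure q = 0.5 * 0.412 * 156.6^2 = 0.5 * 0.412 * 24523.56 = 5051.8534 Pa
Step 2: Multiply by wing area and lift coefficient: L = 5051.8534 * 139.0 * 1.237
Step 3: L = 702207.617 * 1.237 = 868630.8 N

868630.8


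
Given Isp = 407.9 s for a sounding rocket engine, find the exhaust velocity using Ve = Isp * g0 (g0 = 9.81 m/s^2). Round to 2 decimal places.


Step 1: Ve = Isp * g0 = 407.9 * 9.81
Step 2: Ve = 4001.50 m/s

4001.50


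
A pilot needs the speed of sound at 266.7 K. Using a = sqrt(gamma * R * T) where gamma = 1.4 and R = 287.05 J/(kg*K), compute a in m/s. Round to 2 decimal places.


Step 1: gamma * R * T = 1.4 * 287.05 * 266.7 = 107178.729
Step 2: a = sqrt(107178.729) = 327.38 m/s

327.38


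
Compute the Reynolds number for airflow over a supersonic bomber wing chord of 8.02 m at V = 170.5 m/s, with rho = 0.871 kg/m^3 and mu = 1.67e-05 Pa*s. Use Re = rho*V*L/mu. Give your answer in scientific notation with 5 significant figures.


Step 1: Numerator = rho * V * L = 0.871 * 170.5 * 8.02 = 1191.01411
Step 2: Re = 1191.01411 / 1.67e-05
Step 3: Re = 7.1318e+07

7.1318e+07


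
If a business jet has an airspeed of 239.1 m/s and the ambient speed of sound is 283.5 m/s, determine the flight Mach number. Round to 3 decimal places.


Step 1: M = V / a = 239.1 / 283.5
Step 2: M = 0.843

0.843


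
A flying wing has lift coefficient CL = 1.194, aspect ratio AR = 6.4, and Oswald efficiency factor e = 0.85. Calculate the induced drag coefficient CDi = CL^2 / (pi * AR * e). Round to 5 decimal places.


Step 1: CL^2 = 1.194^2 = 1.425636
Step 2: pi * AR * e = 3.14159 * 6.4 * 0.85 = 17.090264
Step 3: CDi = 1.425636 / 17.090264 = 0.08342

0.08342


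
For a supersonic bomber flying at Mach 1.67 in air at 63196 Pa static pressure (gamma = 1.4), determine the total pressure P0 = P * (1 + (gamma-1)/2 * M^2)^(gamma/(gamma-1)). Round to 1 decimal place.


Step 1: (gamma-1)/2 * M^2 = 0.2 * 2.7889 = 0.55778
Step 2: 1 + 0.55778 = 1.55778
Step 3: Exponent gamma/(gamma-1) = 3.5
Step 4: P0 = 63196 * 1.55778^3.5 = 298168.0 Pa

298168.0


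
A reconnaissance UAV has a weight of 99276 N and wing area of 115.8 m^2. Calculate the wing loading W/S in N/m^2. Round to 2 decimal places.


Step 1: Wing loading = W / S = 99276 / 115.8
Step 2: Wing loading = 857.31 N/m^2

857.31


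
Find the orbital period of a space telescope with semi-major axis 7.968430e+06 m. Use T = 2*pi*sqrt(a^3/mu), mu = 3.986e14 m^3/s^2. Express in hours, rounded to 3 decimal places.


Step 1: a^3 / mu = 5.059624e+20 / 3.986e14 = 1.269349e+06
Step 2: sqrt(1.269349e+06) = 1126.6538 s
Step 3: T = 2*pi * 1126.6538 = 7078.97 s
Step 4: T in hours = 7078.97 / 3600 = 1.966 hours

1.966


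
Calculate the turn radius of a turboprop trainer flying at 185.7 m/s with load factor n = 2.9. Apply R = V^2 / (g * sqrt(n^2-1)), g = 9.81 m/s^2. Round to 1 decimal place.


Step 1: V^2 = 185.7^2 = 34484.49
Step 2: n^2 - 1 = 2.9^2 - 1 = 7.41
Step 3: sqrt(7.41) = 2.722132
Step 4: R = 34484.49 / (9.81 * 2.722132) = 1291.4 m

1291.4


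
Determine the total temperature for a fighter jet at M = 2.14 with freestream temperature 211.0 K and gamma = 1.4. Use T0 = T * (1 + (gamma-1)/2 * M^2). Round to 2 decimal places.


Step 1: (gamma-1)/2 = 0.2
Step 2: M^2 = 4.5796
Step 3: 1 + 0.2 * 4.5796 = 1.91592
Step 4: T0 = 211.0 * 1.91592 = 404.26 K

404.26


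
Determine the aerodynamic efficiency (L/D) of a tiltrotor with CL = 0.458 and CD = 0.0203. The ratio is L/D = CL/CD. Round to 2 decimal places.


Step 1: L/D = CL / CD = 0.458 / 0.0203
Step 2: L/D = 22.56

22.56


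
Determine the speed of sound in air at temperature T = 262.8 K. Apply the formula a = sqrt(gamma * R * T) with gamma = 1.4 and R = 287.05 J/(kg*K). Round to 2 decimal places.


Step 1: gamma * R * T = 1.4 * 287.05 * 262.8 = 105611.436
Step 2: a = sqrt(105611.436) = 324.98 m/s

324.98


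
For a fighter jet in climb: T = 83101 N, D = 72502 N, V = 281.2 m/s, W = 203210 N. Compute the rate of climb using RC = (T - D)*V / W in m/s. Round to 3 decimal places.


Step 1: Excess thrust = T - D = 83101 - 72502 = 10599 N
Step 2: Excess power = 10599 * 281.2 = 2980438.8 W
Step 3: RC = 2980438.8 / 203210 = 14.667 m/s

14.667


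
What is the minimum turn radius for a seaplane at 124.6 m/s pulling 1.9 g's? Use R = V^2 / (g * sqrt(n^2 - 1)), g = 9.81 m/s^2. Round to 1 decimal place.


Step 1: V^2 = 124.6^2 = 15525.16
Step 2: n^2 - 1 = 1.9^2 - 1 = 2.61
Step 3: sqrt(2.61) = 1.615549
Step 4: R = 15525.16 / (9.81 * 1.615549) = 979.6 m

979.6


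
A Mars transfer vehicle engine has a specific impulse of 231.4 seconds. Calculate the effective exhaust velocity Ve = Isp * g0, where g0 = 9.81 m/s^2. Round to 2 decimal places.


Step 1: Ve = Isp * g0 = 231.4 * 9.81
Step 2: Ve = 2270.03 m/s

2270.03


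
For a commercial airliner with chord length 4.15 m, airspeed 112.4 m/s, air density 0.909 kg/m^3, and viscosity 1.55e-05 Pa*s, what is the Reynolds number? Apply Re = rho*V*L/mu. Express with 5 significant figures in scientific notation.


Step 1: Numerator = rho * V * L = 0.909 * 112.4 * 4.15 = 424.01214
Step 2: Re = 424.01214 / 1.55e-05
Step 3: Re = 2.7356e+07

2.7356e+07


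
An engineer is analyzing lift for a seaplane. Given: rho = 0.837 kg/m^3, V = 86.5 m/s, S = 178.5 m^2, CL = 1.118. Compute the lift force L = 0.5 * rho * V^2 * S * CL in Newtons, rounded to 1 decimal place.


Step 1: Calculate dynamic pressure q = 0.5 * 0.837 * 86.5^2 = 0.5 * 0.837 * 7482.25 = 3131.3216 Pa
Step 2: Multiply by wing area and lift coefficient: L = 3131.3216 * 178.5 * 1.118
Step 3: L = 558940.9101 * 1.118 = 624895.9 N

624895.9


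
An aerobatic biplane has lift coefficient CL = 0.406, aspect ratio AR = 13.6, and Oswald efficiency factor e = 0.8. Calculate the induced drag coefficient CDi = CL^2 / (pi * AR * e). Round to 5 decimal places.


Step 1: CL^2 = 0.406^2 = 0.164836
Step 2: pi * AR * e = 3.14159 * 13.6 * 0.8 = 34.180528
Step 3: CDi = 0.164836 / 34.180528 = 0.00482

0.00482


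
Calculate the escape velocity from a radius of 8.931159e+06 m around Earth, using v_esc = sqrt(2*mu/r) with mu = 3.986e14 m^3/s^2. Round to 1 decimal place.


Step 1: 2*mu/r = 2 * 3.986e14 / 8.931159e+06 = 89260531.5839
Step 2: v_esc = sqrt(89260531.5839) = 9447.8 m/s

9447.8


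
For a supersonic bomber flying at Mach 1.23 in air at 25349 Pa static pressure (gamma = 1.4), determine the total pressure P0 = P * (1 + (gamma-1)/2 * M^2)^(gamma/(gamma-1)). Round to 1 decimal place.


Step 1: (gamma-1)/2 * M^2 = 0.2 * 1.5129 = 0.30258
Step 2: 1 + 0.30258 = 1.30258
Step 3: Exponent gamma/(gamma-1) = 3.5
Step 4: P0 = 25349 * 1.30258^3.5 = 63940.5 Pa

63940.5


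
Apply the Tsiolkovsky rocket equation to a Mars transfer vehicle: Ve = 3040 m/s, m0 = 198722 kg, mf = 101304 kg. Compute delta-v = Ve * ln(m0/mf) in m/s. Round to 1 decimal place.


Step 1: Mass ratio m0/mf = 198722 / 101304 = 1.96164
Step 2: ln(1.96164) = 0.673781
Step 3: delta-v = 3040 * 0.673781 = 2048.3 m/s

2048.3


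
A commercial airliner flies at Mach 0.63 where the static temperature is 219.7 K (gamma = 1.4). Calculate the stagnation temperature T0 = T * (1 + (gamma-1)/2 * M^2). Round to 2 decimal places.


Step 1: (gamma-1)/2 = 0.2
Step 2: M^2 = 0.3969
Step 3: 1 + 0.2 * 0.3969 = 1.07938
Step 4: T0 = 219.7 * 1.07938 = 237.14 K

237.14


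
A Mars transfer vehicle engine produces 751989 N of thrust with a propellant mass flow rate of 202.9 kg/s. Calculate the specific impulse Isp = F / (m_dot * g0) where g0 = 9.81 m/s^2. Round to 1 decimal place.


Step 1: m_dot * g0 = 202.9 * 9.81 = 1990.45
Step 2: Isp = 751989 / 1990.45 = 377.8 s

377.8


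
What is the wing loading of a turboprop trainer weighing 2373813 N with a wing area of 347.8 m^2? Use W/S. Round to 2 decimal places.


Step 1: Wing loading = W / S = 2373813 / 347.8
Step 2: Wing loading = 6825.22 N/m^2

6825.22


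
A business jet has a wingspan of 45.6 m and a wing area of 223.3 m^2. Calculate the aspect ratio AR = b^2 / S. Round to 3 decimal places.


Step 1: b^2 = 45.6^2 = 2079.36
Step 2: AR = 2079.36 / 223.3 = 9.312

9.312


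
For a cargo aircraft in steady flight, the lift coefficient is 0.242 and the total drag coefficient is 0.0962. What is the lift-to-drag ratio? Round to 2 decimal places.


Step 1: L/D = CL / CD = 0.242 / 0.0962
Step 2: L/D = 2.52

2.52


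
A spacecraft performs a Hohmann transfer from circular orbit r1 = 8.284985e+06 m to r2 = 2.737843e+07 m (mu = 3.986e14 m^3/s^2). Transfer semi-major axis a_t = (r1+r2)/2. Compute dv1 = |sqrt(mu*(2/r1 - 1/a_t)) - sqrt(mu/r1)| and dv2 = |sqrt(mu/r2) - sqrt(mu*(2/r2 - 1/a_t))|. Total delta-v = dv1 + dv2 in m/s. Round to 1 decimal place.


Step 1: Transfer semi-major axis a_t = (8.284985e+06 + 2.737843e+07) / 2 = 1.783171e+07 m
Step 2: v1 (circular at r1) = sqrt(mu/r1) = 6936.22 m/s
Step 3: v_t1 = sqrt(mu*(2/r1 - 1/a_t)) = 8594.7 m/s
Step 4: dv1 = |8594.7 - 6936.22| = 1658.48 m/s
Step 5: v2 (circular at r2) = 3815.61 m/s, v_t2 = 2600.84 m/s
Step 6: dv2 = |3815.61 - 2600.84| = 1214.77 m/s
Step 7: Total delta-v = 1658.48 + 1214.77 = 2873.3 m/s

2873.3


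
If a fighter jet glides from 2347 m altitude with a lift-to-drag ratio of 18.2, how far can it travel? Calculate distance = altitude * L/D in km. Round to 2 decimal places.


Step 1: Glide distance = altitude * L/D = 2347 * 18.2 = 42715.4 m
Step 2: Convert to km: 42715.4 / 1000 = 42.72 km

42.72


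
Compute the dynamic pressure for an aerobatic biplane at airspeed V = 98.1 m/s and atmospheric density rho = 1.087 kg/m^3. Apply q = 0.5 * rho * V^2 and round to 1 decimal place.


Step 1: V^2 = 98.1^2 = 9623.61
Step 2: q = 0.5 * 1.087 * 9623.61
Step 3: q = 5230.4 Pa

5230.4


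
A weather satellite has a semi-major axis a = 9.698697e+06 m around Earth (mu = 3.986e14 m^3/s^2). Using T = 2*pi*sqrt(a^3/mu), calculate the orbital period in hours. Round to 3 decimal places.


Step 1: a^3 / mu = 9.123053e+20 / 3.986e14 = 2.288774e+06
Step 2: sqrt(2.288774e+06) = 1512.8694 s
Step 3: T = 2*pi * 1512.8694 = 9505.64 s
Step 4: T in hours = 9505.64 / 3600 = 2.640 hours

2.640


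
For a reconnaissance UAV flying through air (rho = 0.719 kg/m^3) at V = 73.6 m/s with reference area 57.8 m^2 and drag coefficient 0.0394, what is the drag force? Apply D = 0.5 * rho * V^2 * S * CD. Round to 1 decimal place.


Step 1: Dynamic pressure q = 0.5 * 0.719 * 73.6^2 = 1947.3971 Pa
Step 2: Drag D = q * S * CD = 1947.3971 * 57.8 * 0.0394
Step 3: D = 4434.8 N

4434.8


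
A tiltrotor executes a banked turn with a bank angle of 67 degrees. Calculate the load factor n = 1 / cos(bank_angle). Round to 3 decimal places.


Step 1: Convert 67 degrees to radians = 1.169371
Step 2: cos(67 deg) = 0.390731
Step 3: n = 1 / 0.390731 = 2.559

2.559


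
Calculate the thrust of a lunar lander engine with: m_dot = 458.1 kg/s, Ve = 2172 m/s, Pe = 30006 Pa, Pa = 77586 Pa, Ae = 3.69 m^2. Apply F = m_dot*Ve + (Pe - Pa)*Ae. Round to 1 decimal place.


Step 1: Momentum thrust = m_dot * Ve = 458.1 * 2172 = 994993.2 N
Step 2: Pressure thrust = (Pe - Pa) * Ae = (30006 - 77586) * 3.69 = -175570.20 N
Step 3: Total thrust F = 994993.2 + -175570.20 = 819423.0 N

819423.0


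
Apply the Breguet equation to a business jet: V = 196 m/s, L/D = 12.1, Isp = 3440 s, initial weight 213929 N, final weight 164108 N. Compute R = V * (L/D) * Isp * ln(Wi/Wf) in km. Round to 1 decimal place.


Step 1: Coefficient = V * (L/D) * Isp = 196 * 12.1 * 3440 = 8158304.0 m
Step 2: Wi/Wf = 213929 / 164108 = 1.303587
Step 3: ln(1.303587) = 0.265119
Step 4: R = 8158304.0 * 0.265119 = 2162925.0 m = 2162.9 km

2162.9


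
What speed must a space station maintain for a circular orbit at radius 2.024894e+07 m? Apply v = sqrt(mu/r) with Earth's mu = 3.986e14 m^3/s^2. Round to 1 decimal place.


Step 1: mu / r = 3.986e14 / 2.024894e+07 = 19684981.041
Step 2: v = sqrt(19684981.041) = 4436.8 m/s

4436.8


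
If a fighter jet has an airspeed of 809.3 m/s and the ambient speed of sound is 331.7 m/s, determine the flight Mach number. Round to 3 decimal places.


Step 1: M = V / a = 809.3 / 331.7
Step 2: M = 2.440

2.440


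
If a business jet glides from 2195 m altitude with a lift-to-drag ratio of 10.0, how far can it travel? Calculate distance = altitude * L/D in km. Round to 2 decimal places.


Step 1: Glide distance = altitude * L/D = 2195 * 10.0 = 21950.0 m
Step 2: Convert to km: 21950.0 / 1000 = 21.95 km

21.95


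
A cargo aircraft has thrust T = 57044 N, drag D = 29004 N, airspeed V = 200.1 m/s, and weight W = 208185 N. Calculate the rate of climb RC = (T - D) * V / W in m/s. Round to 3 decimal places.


Step 1: Excess thrust = T - D = 57044 - 29004 = 28040 N
Step 2: Excess power = 28040 * 200.1 = 5610804.0 W
Step 3: RC = 5610804.0 / 208185 = 26.951 m/s

26.951


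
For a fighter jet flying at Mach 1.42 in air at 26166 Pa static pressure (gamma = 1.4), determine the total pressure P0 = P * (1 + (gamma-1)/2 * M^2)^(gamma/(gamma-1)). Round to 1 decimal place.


Step 1: (gamma-1)/2 * M^2 = 0.2 * 2.0164 = 0.40328
Step 2: 1 + 0.40328 = 1.40328
Step 3: Exponent gamma/(gamma-1) = 3.5
Step 4: P0 = 26166 * 1.40328^3.5 = 85653.0 Pa

85653.0


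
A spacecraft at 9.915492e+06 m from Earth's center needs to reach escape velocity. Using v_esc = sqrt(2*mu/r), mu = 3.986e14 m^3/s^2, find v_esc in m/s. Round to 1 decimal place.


Step 1: 2*mu/r = 2 * 3.986e14 / 9.915492e+06 = 80399439.584
Step 2: v_esc = sqrt(80399439.584) = 8966.6 m/s

8966.6


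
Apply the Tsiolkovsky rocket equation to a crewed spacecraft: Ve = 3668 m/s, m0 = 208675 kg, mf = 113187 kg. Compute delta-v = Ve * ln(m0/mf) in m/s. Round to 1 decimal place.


Step 1: Mass ratio m0/mf = 208675 / 113187 = 1.84363
Step 2: ln(1.84363) = 0.611737
Step 3: delta-v = 3668 * 0.611737 = 2243.9 m/s

2243.9


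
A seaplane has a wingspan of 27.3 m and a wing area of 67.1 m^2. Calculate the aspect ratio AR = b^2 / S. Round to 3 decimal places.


Step 1: b^2 = 27.3^2 = 745.29
Step 2: AR = 745.29 / 67.1 = 11.107

11.107


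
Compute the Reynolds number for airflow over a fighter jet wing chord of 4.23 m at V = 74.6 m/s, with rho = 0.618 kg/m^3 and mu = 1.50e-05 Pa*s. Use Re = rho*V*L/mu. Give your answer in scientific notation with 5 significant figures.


Step 1: Numerator = rho * V * L = 0.618 * 74.6 * 4.23 = 195.014844
Step 2: Re = 195.014844 / 1.50e-05
Step 3: Re = 1.3001e+07

1.3001e+07


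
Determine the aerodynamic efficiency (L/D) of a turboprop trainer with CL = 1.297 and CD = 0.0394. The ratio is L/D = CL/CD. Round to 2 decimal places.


Step 1: L/D = CL / CD = 1.297 / 0.0394
Step 2: L/D = 32.92

32.92


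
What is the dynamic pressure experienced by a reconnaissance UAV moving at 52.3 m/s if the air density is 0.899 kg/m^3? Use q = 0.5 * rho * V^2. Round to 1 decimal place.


Step 1: V^2 = 52.3^2 = 2735.29
Step 2: q = 0.5 * 0.899 * 2735.29
Step 3: q = 1229.5 Pa

1229.5


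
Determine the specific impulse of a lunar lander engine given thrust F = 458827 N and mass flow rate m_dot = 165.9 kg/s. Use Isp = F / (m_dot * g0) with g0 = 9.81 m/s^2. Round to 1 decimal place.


Step 1: m_dot * g0 = 165.9 * 9.81 = 1627.48
Step 2: Isp = 458827 / 1627.48 = 281.9 s

281.9


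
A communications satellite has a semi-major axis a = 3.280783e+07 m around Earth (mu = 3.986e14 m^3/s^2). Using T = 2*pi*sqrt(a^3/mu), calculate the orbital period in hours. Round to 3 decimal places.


Step 1: a^3 / mu = 3.531283e+22 / 3.986e14 = 8.859215e+07
Step 2: sqrt(8.859215e+07) = 9412.3401 s
Step 3: T = 2*pi * 9412.3401 = 59139.48 s
Step 4: T in hours = 59139.48 / 3600 = 16.428 hours

16.428


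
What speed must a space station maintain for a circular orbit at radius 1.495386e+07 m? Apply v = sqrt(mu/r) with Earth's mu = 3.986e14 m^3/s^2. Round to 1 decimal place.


Step 1: mu / r = 3.986e14 / 1.495386e+07 = 26655325.1134
Step 2: v = sqrt(26655325.1134) = 5162.9 m/s

5162.9


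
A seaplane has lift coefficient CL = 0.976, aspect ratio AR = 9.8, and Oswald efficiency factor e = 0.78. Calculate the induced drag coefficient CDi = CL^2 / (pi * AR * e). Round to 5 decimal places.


Step 1: CL^2 = 0.976^2 = 0.952576
Step 2: pi * AR * e = 3.14159 * 9.8 * 0.78 = 24.014334
Step 3: CDi = 0.952576 / 24.014334 = 0.03967

0.03967


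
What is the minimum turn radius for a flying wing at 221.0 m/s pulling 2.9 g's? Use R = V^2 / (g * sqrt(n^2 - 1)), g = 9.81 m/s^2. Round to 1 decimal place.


Step 1: V^2 = 221.0^2 = 48841.0
Step 2: n^2 - 1 = 2.9^2 - 1 = 7.41
Step 3: sqrt(7.41) = 2.722132
Step 4: R = 48841.0 / (9.81 * 2.722132) = 1829.0 m

1829.0


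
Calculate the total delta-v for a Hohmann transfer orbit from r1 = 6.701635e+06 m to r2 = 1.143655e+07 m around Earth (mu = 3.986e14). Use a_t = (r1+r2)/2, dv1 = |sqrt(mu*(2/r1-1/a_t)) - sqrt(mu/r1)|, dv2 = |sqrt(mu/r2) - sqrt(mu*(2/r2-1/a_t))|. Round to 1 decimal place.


Step 1: Transfer semi-major axis a_t = (6.701635e+06 + 1.143655e+07) / 2 = 9.069092e+06 m
Step 2: v1 (circular at r1) = sqrt(mu/r1) = 7712.2 m/s
Step 3: v_t1 = sqrt(mu*(2/r1 - 1/a_t)) = 8660.52 m/s
Step 4: dv1 = |8660.52 - 7712.2| = 948.32 m/s
Step 5: v2 (circular at r2) = 5903.66 m/s, v_t2 = 5074.92 m/s
Step 6: dv2 = |5903.66 - 5074.92| = 828.73 m/s
Step 7: Total delta-v = 948.32 + 828.73 = 1777.1 m/s

1777.1


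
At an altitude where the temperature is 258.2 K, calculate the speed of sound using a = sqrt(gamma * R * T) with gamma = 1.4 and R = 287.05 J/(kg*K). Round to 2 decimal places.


Step 1: gamma * R * T = 1.4 * 287.05 * 258.2 = 103762.834
Step 2: a = sqrt(103762.834) = 322.12 m/s

322.12


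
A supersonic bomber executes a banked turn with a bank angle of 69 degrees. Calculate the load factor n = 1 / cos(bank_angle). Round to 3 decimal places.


Step 1: Convert 69 degrees to radians = 1.204277
Step 2: cos(69 deg) = 0.358368
Step 3: n = 1 / 0.358368 = 2.790

2.790


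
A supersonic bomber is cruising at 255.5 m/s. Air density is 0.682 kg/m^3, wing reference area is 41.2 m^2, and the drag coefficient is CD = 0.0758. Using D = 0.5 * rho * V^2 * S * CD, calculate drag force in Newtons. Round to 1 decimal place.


Step 1: Dynamic pressure q = 0.5 * 0.682 * 255.5^2 = 22260.5653 Pa
Step 2: Drag D = q * S * CD = 22260.5653 * 41.2 * 0.0758
Step 3: D = 69518.9 N

69518.9


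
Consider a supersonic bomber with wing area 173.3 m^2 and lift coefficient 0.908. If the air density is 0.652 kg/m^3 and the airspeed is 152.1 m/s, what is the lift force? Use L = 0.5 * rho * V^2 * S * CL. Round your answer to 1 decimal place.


Step 1: Calculate dynamic pressure q = 0.5 * 0.652 * 152.1^2 = 0.5 * 0.652 * 23134.41 = 7541.8177 Pa
Step 2: Multiply by wing area and lift coefficient: L = 7541.8177 * 173.3 * 0.908
Step 3: L = 1306997.0005 * 0.908 = 1186753.3 N

1186753.3


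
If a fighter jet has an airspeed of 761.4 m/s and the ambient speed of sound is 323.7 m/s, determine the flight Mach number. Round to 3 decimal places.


Step 1: M = V / a = 761.4 / 323.7
Step 2: M = 2.352

2.352


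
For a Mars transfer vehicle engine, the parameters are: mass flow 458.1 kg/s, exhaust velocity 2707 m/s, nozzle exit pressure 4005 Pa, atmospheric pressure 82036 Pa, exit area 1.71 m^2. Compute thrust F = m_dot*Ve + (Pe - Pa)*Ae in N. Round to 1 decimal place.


Step 1: Momentum thrust = m_dot * Ve = 458.1 * 2707 = 1240076.7 N
Step 2: Pressure thrust = (Pe - Pa) * Ae = (4005 - 82036) * 1.71 = -133433.01 N
Step 3: Total thrust F = 1240076.7 + -133433.01 = 1106643.7 N

1106643.7


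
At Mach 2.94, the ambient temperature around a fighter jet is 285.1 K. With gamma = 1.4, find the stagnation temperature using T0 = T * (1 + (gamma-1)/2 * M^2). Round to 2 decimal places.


Step 1: (gamma-1)/2 = 0.2
Step 2: M^2 = 8.6436
Step 3: 1 + 0.2 * 8.6436 = 2.72872
Step 4: T0 = 285.1 * 2.72872 = 777.96 K

777.96


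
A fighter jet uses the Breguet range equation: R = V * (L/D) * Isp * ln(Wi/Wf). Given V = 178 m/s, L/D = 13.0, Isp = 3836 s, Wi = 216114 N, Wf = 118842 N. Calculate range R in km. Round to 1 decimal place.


Step 1: Coefficient = V * (L/D) * Isp = 178 * 13.0 * 3836 = 8876504.0 m
Step 2: Wi/Wf = 216114 / 118842 = 1.818499
Step 3: ln(1.818499) = 0.598011
Step 4: R = 8876504.0 * 0.598011 = 5308248.5 m = 5308.2 km

5308.2


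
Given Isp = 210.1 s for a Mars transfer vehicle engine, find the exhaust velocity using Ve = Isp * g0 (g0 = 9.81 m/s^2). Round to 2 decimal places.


Step 1: Ve = Isp * g0 = 210.1 * 9.81
Step 2: Ve = 2061.08 m/s

2061.08


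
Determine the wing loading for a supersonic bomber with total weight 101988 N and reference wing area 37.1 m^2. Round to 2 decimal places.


Step 1: Wing loading = W / S = 101988 / 37.1
Step 2: Wing loading = 2749.00 N/m^2

2749.00


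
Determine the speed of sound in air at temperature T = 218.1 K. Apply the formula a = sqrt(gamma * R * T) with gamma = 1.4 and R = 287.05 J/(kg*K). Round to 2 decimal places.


Step 1: gamma * R * T = 1.4 * 287.05 * 218.1 = 87647.847
Step 2: a = sqrt(87647.847) = 296.05 m/s

296.05


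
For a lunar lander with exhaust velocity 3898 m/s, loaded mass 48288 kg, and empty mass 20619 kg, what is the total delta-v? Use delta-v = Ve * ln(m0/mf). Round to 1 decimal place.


Step 1: Mass ratio m0/mf = 48288 / 20619 = 2.341918
Step 2: ln(2.341918) = 0.85097
Step 3: delta-v = 3898 * 0.85097 = 3317.1 m/s

3317.1


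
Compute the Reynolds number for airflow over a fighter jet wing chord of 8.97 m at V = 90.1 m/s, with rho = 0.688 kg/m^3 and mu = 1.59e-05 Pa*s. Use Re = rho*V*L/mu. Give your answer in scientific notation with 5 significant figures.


Step 1: Numerator = rho * V * L = 0.688 * 90.1 * 8.97 = 556.039536
Step 2: Re = 556.039536 / 1.59e-05
Step 3: Re = 3.4971e+07

3.4971e+07


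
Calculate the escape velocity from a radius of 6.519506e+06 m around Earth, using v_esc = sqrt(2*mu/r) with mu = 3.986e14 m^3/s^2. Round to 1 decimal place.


Step 1: 2*mu/r = 2 * 3.986e14 / 6.519506e+06 = 122279203.363
Step 2: v_esc = sqrt(122279203.363) = 11058.0 m/s

11058.0


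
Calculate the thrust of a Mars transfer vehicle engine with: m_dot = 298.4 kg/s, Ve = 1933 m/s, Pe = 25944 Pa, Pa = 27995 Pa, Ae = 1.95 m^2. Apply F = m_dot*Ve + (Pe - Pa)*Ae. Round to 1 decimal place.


Step 1: Momentum thrust = m_dot * Ve = 298.4 * 1933 = 576807.2 N
Step 2: Pressure thrust = (Pe - Pa) * Ae = (25944 - 27995) * 1.95 = -3999.45 N
Step 3: Total thrust F = 576807.2 + -3999.45 = 572807.8 N

572807.8


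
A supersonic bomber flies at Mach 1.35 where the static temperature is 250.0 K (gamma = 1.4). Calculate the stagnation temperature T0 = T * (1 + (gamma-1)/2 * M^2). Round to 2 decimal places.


Step 1: (gamma-1)/2 = 0.2
Step 2: M^2 = 1.8225
Step 3: 1 + 0.2 * 1.8225 = 1.3645
Step 4: T0 = 250.0 * 1.3645 = 341.13 K

341.13


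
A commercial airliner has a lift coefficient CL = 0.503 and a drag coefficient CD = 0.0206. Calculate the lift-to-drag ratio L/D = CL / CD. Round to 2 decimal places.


Step 1: L/D = CL / CD = 0.503 / 0.0206
Step 2: L/D = 24.42

24.42


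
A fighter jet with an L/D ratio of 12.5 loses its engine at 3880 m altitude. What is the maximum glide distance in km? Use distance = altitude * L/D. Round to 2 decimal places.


Step 1: Glide distance = altitude * L/D = 3880 * 12.5 = 48500.0 m
Step 2: Convert to km: 48500.0 / 1000 = 48.50 km

48.50


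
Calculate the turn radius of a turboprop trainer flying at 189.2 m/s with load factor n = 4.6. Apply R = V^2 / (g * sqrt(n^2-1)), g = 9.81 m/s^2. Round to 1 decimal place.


Step 1: V^2 = 189.2^2 = 35796.64
Step 2: n^2 - 1 = 4.6^2 - 1 = 20.16
Step 3: sqrt(20.16) = 4.489989
Step 4: R = 35796.64 / (9.81 * 4.489989) = 812.7 m

812.7


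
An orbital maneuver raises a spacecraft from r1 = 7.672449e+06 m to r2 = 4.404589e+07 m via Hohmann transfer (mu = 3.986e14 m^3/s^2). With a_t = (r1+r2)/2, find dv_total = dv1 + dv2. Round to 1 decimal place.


Step 1: Transfer semi-major axis a_t = (7.672449e+06 + 4.404589e+07) / 2 = 2.585917e+07 m
Step 2: v1 (circular at r1) = sqrt(mu/r1) = 7207.78 m/s
Step 3: v_t1 = sqrt(mu*(2/r1 - 1/a_t)) = 9406.91 m/s
Step 4: dv1 = |9406.91 - 7207.78| = 2199.13 m/s
Step 5: v2 (circular at r2) = 3008.26 m/s, v_t2 = 1638.61 m/s
Step 6: dv2 = |3008.26 - 1638.61| = 1369.65 m/s
Step 7: Total delta-v = 2199.13 + 1369.65 = 3568.8 m/s

3568.8


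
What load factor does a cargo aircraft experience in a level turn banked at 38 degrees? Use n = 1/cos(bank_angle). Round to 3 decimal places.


Step 1: Convert 38 degrees to radians = 0.663225
Step 2: cos(38 deg) = 0.788011
Step 3: n = 1 / 0.788011 = 1.269

1.269


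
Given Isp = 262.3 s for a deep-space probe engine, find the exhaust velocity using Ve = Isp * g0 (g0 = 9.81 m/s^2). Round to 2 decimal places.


Step 1: Ve = Isp * g0 = 262.3 * 9.81
Step 2: Ve = 2573.16 m/s

2573.16


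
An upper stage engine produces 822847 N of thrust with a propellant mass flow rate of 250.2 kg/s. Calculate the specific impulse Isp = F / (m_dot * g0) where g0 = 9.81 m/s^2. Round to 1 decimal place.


Step 1: m_dot * g0 = 250.2 * 9.81 = 2454.46
Step 2: Isp = 822847 / 2454.46 = 335.2 s

335.2


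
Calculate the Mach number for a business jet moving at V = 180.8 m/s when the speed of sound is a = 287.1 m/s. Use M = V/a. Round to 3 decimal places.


Step 1: M = V / a = 180.8 / 287.1
Step 2: M = 0.630

0.630


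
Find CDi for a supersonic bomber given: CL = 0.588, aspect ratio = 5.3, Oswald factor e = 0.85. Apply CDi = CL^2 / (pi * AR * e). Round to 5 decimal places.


Step 1: CL^2 = 0.588^2 = 0.345744
Step 2: pi * AR * e = 3.14159 * 5.3 * 0.85 = 14.152875
Step 3: CDi = 0.345744 / 14.152875 = 0.02443

0.02443


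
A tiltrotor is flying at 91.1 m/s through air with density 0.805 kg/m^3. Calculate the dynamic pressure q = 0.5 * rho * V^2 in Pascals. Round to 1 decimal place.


Step 1: V^2 = 91.1^2 = 8299.21
Step 2: q = 0.5 * 0.805 * 8299.21
Step 3: q = 3340.4 Pa

3340.4


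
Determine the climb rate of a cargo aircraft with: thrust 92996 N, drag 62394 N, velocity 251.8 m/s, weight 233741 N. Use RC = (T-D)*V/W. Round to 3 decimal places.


Step 1: Excess thrust = T - D = 92996 - 62394 = 30602 N
Step 2: Excess power = 30602 * 251.8 = 7705583.6 W
Step 3: RC = 7705583.6 / 233741 = 32.966 m/s

32.966


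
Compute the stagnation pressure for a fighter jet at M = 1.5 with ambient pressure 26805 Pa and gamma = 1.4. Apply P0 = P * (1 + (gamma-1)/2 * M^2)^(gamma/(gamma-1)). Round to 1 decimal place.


Step 1: (gamma-1)/2 * M^2 = 0.2 * 2.25 = 0.45
Step 2: 1 + 0.45 = 1.45
Step 3: Exponent gamma/(gamma-1) = 3.5
Step 4: P0 = 26805 * 1.45^3.5 = 98402.0 Pa

98402.0


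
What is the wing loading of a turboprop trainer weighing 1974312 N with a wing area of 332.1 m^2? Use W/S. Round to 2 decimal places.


Step 1: Wing loading = W / S = 1974312 / 332.1
Step 2: Wing loading = 5944.93 N/m^2

5944.93


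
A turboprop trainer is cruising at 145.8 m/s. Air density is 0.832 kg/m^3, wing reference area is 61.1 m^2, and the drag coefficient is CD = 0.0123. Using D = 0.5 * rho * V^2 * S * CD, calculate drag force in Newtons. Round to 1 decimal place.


Step 1: Dynamic pressure q = 0.5 * 0.832 * 145.8^2 = 8843.1782 Pa
Step 2: Drag D = q * S * CD = 8843.1782 * 61.1 * 0.0123
Step 3: D = 6645.9 N

6645.9


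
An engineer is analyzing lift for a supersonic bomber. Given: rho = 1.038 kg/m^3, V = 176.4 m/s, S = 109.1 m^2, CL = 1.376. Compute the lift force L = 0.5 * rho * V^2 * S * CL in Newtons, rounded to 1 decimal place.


Step 1: Calculate dynamic pressure q = 0.5 * 1.038 * 176.4^2 = 0.5 * 1.038 * 31116.96 = 16149.7022 Pa
Step 2: Multiply by wing area and lift coefficient: L = 16149.7022 * 109.1 * 1.376
Step 3: L = 1761932.5144 * 1.376 = 2424419.1 N

2424419.1


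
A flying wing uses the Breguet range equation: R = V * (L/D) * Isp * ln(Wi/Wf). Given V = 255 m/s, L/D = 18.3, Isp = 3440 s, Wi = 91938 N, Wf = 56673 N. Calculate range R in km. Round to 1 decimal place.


Step 1: Coefficient = V * (L/D) * Isp = 255 * 18.3 * 3440 = 16052760.0 m
Step 2: Wi/Wf = 91938 / 56673 = 1.622254
Step 3: ln(1.622254) = 0.483817
Step 4: R = 16052760.0 * 0.483817 = 7766590.6 m = 7766.6 km

7766.6


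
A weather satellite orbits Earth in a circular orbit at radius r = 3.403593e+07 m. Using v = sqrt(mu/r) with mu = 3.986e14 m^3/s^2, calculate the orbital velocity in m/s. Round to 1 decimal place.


Step 1: mu / r = 3.986e14 / 3.403593e+07 = 11711153.4781
Step 2: v = sqrt(11711153.4781) = 3422.2 m/s

3422.2


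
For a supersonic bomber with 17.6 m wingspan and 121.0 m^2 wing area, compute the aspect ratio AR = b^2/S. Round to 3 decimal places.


Step 1: b^2 = 17.6^2 = 309.76
Step 2: AR = 309.76 / 121.0 = 2.560

2.560


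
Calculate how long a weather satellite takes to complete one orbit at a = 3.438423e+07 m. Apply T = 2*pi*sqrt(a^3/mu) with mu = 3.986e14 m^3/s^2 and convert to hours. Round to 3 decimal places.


Step 1: a^3 / mu = 4.065162e+22 / 3.986e14 = 1.019860e+08
Step 2: sqrt(1.019860e+08) = 10098.8125 s
Step 3: T = 2*pi * 10098.8125 = 63452.71 s
Step 4: T in hours = 63452.71 / 3600 = 17.626 hours

17.626


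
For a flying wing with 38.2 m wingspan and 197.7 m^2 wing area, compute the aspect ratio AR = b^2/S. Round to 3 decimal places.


Step 1: b^2 = 38.2^2 = 1459.24
Step 2: AR = 1459.24 / 197.7 = 7.381

7.381


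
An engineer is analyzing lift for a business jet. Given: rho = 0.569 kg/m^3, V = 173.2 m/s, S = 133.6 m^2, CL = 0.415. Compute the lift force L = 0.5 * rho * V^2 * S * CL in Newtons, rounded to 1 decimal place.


Step 1: Calculate dynamic pressure q = 0.5 * 0.569 * 173.2^2 = 0.5 * 0.569 * 29998.24 = 8534.4993 Pa
Step 2: Multiply by wing area and lift coefficient: L = 8534.4993 * 133.6 * 0.415
Step 3: L = 1140209.1038 * 0.415 = 473186.8 N

473186.8


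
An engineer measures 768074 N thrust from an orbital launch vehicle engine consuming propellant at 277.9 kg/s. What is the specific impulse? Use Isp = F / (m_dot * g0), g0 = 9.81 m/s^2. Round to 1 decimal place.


Step 1: m_dot * g0 = 277.9 * 9.81 = 2726.2
Step 2: Isp = 768074 / 2726.2 = 281.7 s

281.7


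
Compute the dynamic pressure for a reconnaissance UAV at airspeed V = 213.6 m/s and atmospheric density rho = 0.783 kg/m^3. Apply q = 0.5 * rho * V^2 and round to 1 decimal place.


Step 1: V^2 = 213.6^2 = 45624.96
Step 2: q = 0.5 * 0.783 * 45624.96
Step 3: q = 17862.2 Pa

17862.2


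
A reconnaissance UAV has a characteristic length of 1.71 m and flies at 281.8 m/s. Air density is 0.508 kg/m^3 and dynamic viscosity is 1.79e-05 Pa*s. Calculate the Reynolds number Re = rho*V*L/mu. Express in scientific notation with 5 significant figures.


Step 1: Numerator = rho * V * L = 0.508 * 281.8 * 1.71 = 244.794024
Step 2: Re = 244.794024 / 1.79e-05
Step 3: Re = 1.3676e+07

1.3676e+07


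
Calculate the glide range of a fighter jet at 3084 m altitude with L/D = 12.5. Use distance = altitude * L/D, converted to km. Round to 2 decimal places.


Step 1: Glide distance = altitude * L/D = 3084 * 12.5 = 38550.0 m
Step 2: Convert to km: 38550.0 / 1000 = 38.55 km

38.55


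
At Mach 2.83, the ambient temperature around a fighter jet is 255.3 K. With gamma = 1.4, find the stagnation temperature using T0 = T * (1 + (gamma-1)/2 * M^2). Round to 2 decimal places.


Step 1: (gamma-1)/2 = 0.2
Step 2: M^2 = 8.0089
Step 3: 1 + 0.2 * 8.0089 = 2.60178
Step 4: T0 = 255.3 * 2.60178 = 664.23 K

664.23


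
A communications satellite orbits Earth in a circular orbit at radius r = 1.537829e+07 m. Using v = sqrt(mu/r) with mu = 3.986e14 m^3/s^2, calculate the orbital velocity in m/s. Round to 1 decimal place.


Step 1: mu / r = 3.986e14 / 1.537829e+07 = 25919656.8669
Step 2: v = sqrt(25919656.8669) = 5091.1 m/s

5091.1


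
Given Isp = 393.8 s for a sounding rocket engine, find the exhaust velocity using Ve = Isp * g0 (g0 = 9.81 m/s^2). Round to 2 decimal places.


Step 1: Ve = Isp * g0 = 393.8 * 9.81
Step 2: Ve = 3863.18 m/s

3863.18


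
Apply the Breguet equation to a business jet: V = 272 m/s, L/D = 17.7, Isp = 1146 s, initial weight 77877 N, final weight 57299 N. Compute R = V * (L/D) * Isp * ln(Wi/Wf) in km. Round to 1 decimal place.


Step 1: Coefficient = V * (L/D) * Isp = 272 * 17.7 * 1146 = 5517302.4 m
Step 2: Wi/Wf = 77877 / 57299 = 1.359134
Step 3: ln(1.359134) = 0.306847
Step 4: R = 5517302.4 * 0.306847 = 1692970.4 m = 1693.0 km

1693.0


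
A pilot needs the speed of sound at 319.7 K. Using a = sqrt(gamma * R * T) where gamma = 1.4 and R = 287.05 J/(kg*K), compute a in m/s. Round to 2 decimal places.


Step 1: gamma * R * T = 1.4 * 287.05 * 319.7 = 128477.839
Step 2: a = sqrt(128477.839) = 358.44 m/s

358.44


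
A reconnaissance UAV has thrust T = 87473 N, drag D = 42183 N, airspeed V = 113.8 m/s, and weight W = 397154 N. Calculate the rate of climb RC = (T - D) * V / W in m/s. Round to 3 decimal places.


Step 1: Excess thrust = T - D = 87473 - 42183 = 45290 N
Step 2: Excess power = 45290 * 113.8 = 5154002.0 W
Step 3: RC = 5154002.0 / 397154 = 12.977 m/s

12.977
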